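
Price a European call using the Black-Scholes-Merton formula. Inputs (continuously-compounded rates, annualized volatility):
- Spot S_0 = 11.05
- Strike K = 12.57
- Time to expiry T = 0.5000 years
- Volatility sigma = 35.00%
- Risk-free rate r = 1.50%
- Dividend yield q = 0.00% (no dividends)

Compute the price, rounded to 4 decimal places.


d1 = (ln(S/K) + (r - q + 0.5*sigma^2) * T) / (sigma * sqrt(T)) = -0.36671606
d2 = d1 - sigma * sqrt(T) = -0.61420343
exp(-rT) = 0.99252805; exp(-qT) = 1.00000000
C = S_0 * exp(-qT) * N(d1) - K * exp(-rT) * N(d2)
N(d1) = 0.35691541; N(d2) = 0.26954045
C = 11.0500 * 1.00000000 * 0.35691541 - 12.5700 * 0.99252805 * 0.26954045 = 0.5811

Answer: Price = 0.5811


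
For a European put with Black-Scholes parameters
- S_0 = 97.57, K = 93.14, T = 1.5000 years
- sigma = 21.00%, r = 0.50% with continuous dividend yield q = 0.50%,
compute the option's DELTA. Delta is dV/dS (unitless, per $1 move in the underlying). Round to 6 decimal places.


d1 = 0.3092629775; d2 = 0.0520665545
phi(d1) = 0.3803131344; exp(-qT) = 0.9925280548; exp(-rT) = 0.9925280548
N(-d1) = 0.3785607456
Delta = -exp(-qT) * N(-d1) = -0.9925280548 * 0.3785607456 = -0.375732

Answer: Delta = -0.375732


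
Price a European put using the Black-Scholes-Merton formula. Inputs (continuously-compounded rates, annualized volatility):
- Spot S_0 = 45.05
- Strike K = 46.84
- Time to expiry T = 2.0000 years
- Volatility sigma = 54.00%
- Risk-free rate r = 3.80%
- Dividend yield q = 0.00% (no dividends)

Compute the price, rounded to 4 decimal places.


d1 = (ln(S/K) + (r - q + 0.5*sigma^2) * T) / (sigma * sqrt(T)) = 0.43033399
d2 = d1 - sigma * sqrt(T) = -0.33334134
exp(-rT) = 0.92681621; exp(-qT) = 1.00000000
P = K * exp(-rT) * N(-d2) - S_0 * exp(-qT) * N(-d1)
N(-d1) = 0.33347635; N(-d2) = 0.63056168
P = 46.8400 * 0.92681621 * 0.63056168 - 45.0500 * 1.00000000 * 0.33347635 = 12.3509

Answer: Price = 12.3509


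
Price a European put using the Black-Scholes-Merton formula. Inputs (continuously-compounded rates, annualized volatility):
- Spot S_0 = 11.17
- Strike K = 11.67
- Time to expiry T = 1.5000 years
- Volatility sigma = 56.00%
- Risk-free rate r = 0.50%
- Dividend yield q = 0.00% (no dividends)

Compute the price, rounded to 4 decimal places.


Answer: Price = 3.2633

Derivation:
d1 = (ln(S/K) + (r - q + 0.5*sigma^2) * T) / (sigma * sqrt(T)) = 0.29001691
d2 = d1 - sigma * sqrt(T) = -0.39584022
exp(-rT) = 0.99252805; exp(-qT) = 1.00000000
P = K * exp(-rT) * N(-d2) - S_0 * exp(-qT) * N(-d1)
N(-d1) = 0.38590165; N(-d2) = 0.65388855
P = 11.6700 * 0.99252805 * 0.65388855 - 11.1700 * 1.00000000 * 0.38590165 = 3.2633


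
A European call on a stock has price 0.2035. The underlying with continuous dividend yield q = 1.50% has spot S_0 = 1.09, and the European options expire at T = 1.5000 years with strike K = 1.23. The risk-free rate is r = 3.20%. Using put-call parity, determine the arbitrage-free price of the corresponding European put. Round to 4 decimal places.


Put-call parity: C - P = S_0 * exp(-qT) - K * exp(-rT).
S_0 * exp(-qT) = 1.0900 * 0.97775124 = 1.06574885
K * exp(-rT) = 1.2300 * 0.95313379 = 1.17235456
P = C - S*exp(-qT) + K*exp(-rT)
P = 0.2035 - 1.06574885 + 1.17235456 = 0.3101

Answer: Put price = 0.3101


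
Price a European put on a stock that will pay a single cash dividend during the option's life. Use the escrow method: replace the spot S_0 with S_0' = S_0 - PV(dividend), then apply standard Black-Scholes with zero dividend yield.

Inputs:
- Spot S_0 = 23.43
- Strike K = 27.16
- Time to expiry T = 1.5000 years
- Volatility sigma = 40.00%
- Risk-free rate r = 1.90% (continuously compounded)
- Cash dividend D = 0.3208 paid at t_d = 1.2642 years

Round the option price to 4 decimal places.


PV(D) = D * exp(-r * t_d) = 0.3208 * 0.97626638 = 0.31318625
S_0' = S_0 - PV(D) = 23.4300 - 0.31318625 = 23.11681375
d1 = (ln(S_0'/K) + (r + sigma^2/2)*T) / (sigma*sqrt(T)) = -0.02589332
d2 = d1 - sigma*sqrt(T) = -0.51579126
exp(-rT) = 0.97190229
N(-d1) = 0.51032878; N(-d2) = 0.69699990
P = K * exp(-rT) * N(-d2) - S_0' * N(-d1) = 27.1600 * 0.97190229 * 0.69699990 - 23.11681375 * 0.51032878 = 6.6014

Answer: Price = 6.6014


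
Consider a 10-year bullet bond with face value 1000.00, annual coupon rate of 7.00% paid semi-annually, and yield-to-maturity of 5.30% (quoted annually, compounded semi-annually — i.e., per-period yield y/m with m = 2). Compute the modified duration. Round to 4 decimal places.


Answer: Modified duration = 7.3395

Derivation:
Coupon per period c = face * coupon_rate / m = 35.000000
Periods per year m = 2; per-period yield y/m = 0.026500
Number of cashflows N = 20
Cashflows (t years, CF_t, discount factor 1/(1+y/m)^(m*t), PV):
  t = 0.5000: CF_t = 35.000000, DF = 0.974184, PV = 34.096444
  t = 1.0000: CF_t = 35.000000, DF = 0.949035, PV = 33.216215
  t = 1.5000: CF_t = 35.000000, DF = 0.924535, PV = 32.358709
  t = 2.0000: CF_t = 35.000000, DF = 0.900667, PV = 31.523340
  t = 2.5000: CF_t = 35.000000, DF = 0.877415, PV = 30.709538
  t = 3.0000: CF_t = 35.000000, DF = 0.854764, PV = 29.916744
  t = 3.5000: CF_t = 35.000000, DF = 0.832698, PV = 29.144417
  t = 4.0000: CF_t = 35.000000, DF = 0.811201, PV = 28.392028
  t = 4.5000: CF_t = 35.000000, DF = 0.790259, PV = 27.659063
  t = 5.0000: CF_t = 35.000000, DF = 0.769858, PV = 26.945020
  t = 5.5000: CF_t = 35.000000, DF = 0.749983, PV = 26.249410
  t = 6.0000: CF_t = 35.000000, DF = 0.730622, PV = 25.571759
  t = 6.5000: CF_t = 35.000000, DF = 0.711760, PV = 24.911601
  t = 7.0000: CF_t = 35.000000, DF = 0.693385, PV = 24.268486
  t = 7.5000: CF_t = 35.000000, DF = 0.675485, PV = 23.641974
  t = 8.0000: CF_t = 35.000000, DF = 0.658047, PV = 23.031636
  t = 8.5000: CF_t = 35.000000, DF = 0.641059, PV = 22.437054
  t = 9.0000: CF_t = 35.000000, DF = 0.624509, PV = 21.857822
  t = 9.5000: CF_t = 35.000000, DF = 0.608387, PV = 21.293543
  t = 10.0000: CF_t = 1035.000000, DF = 0.592681, PV = 613.424723
Price P = sum_t PV_t = 1130.649525
First compute Macaulay numerator sum_t t * PV_t:
  t * PV_t at t = 0.5000: 17.048222
  t * PV_t at t = 1.0000: 33.216215
  t * PV_t at t = 1.5000: 48.538063
  t * PV_t at t = 2.0000: 63.046680
  t * PV_t at t = 2.5000: 76.773844
  t * PV_t at t = 3.0000: 89.750231
  t * PV_t at t = 3.5000: 102.005459
  t * PV_t at t = 4.0000: 113.568112
  t * PV_t at t = 4.5000: 124.465783
  t * PV_t at t = 5.0000: 134.725099
  t * PV_t at t = 5.5000: 144.371757
  t * PV_t at t = 6.0000: 153.430553
  t * PV_t at t = 6.5000: 161.925409
  t * PV_t at t = 7.0000: 169.879405
  t * PV_t at t = 7.5000: 177.314806
  t * PV_t at t = 8.0000: 184.253087
  t * PV_t at t = 8.5000: 190.714958
  t * PV_t at t = 9.0000: 196.720395
  t * PV_t at t = 9.5000: 202.288656
  t * PV_t at t = 10.0000: 6134.247233
Macaulay duration D = 8518.283967 / 1130.649525 = 7.533974
Modified duration = D / (1 + y/m) = 7.533974 / (1 + 0.026500) = 7.339478


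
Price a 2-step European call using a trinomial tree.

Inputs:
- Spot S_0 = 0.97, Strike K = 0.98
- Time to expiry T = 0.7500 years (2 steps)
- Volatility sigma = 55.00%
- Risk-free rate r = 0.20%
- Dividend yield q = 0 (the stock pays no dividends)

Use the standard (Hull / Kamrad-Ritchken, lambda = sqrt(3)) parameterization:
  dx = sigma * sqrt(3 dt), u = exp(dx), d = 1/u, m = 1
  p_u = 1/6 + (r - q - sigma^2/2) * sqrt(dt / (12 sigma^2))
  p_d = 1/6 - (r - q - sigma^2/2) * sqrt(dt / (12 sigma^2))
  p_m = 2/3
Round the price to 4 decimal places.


dt = T/N = 0.375000; dx = sigma*sqrt(3*dt) = 0.583363
u = exp(dx) = 1.792055; d = 1/u = 0.558019
p_u = 0.118696, p_m = 0.666667, p_d = 0.214637
Discount per step: exp(-r*dt) = 0.999250
Stock lattice S(k, j) with j the centered position index:
  k=0: S(0,+0) = 0.9700
  k=1: S(1,-1) = 0.5413; S(1,+0) = 0.9700; S(1,+1) = 1.7383
  k=2: S(2,-2) = 0.3020; S(2,-1) = 0.5413; S(2,+0) = 0.9700; S(2,+1) = 1.7383; S(2,+2) = 3.1151
Terminal payoffs V(N, j) = max(S_T - K, 0):
  V(2,-2) = 0.000000; V(2,-1) = 0.000000; V(2,+0) = 0.000000; V(2,+1) = 0.758294; V(2,+2) = 2.135118
Backward induction: V(k, j) = exp(-r*dt) * [p_u * V(k+1, j+1) + p_m * V(k+1, j) + p_d * V(k+1, j-1)]
  V(1,-1) = exp(-r*dt) * [p_u*0.000000 + p_m*0.000000 + p_d*0.000000] = 0.000000
  V(1,+0) = exp(-r*dt) * [p_u*0.758294 + p_m*0.000000 + p_d*0.000000] = 0.089939
  V(1,+1) = exp(-r*dt) * [p_u*2.135118 + p_m*0.758294 + p_d*0.000000] = 0.758390
  V(0,+0) = exp(-r*dt) * [p_u*0.758390 + p_m*0.089939 + p_d*0.000000] = 0.149865

Answer: Price = V(0,0) = 0.1499


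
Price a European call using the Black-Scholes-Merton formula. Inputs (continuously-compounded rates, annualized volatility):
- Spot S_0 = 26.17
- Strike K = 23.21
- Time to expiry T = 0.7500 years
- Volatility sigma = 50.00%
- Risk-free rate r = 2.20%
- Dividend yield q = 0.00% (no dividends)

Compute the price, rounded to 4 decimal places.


d1 = (ln(S/K) + (r - q + 0.5*sigma^2) * T) / (sigma * sqrt(T)) = 0.53181003
d2 = d1 - sigma * sqrt(T) = 0.09879732
exp(-rT) = 0.98363538; exp(-qT) = 1.00000000
C = S_0 * exp(-qT) * N(d1) - K * exp(-rT) * N(d2)
N(d1) = 0.70257121; N(d2) = 0.53935040
C = 26.1700 * 1.00000000 * 0.70257121 - 23.2100 * 0.98363538 * 0.53935040 = 6.0728

Answer: Price = 6.0728


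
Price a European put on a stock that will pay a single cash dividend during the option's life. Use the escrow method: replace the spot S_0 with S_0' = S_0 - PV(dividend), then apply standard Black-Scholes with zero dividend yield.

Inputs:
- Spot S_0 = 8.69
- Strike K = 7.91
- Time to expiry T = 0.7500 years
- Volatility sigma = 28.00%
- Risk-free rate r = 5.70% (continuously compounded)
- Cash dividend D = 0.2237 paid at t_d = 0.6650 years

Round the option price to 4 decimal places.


Answer: Price = 0.4070

Derivation:
PV(D) = D * exp(-r * t_d) = 0.2237 * 0.96280440 = 0.21537934
S_0' = S_0 - PV(D) = 8.6900 - 0.21537934 = 8.47462066
d1 = (ln(S_0'/K) + (r + sigma^2/2)*T) / (sigma*sqrt(T)) = 0.58187880
d2 = d1 - sigma*sqrt(T) = 0.33939169
exp(-rT) = 0.95815090
N(-d1) = 0.28032416; N(-d2) = 0.36715734
P = K * exp(-rT) * N(-d2) - S_0' * N(-d1) = 7.9100 * 0.95815090 * 0.36715734 - 8.47462066 * 0.28032416 = 0.4070


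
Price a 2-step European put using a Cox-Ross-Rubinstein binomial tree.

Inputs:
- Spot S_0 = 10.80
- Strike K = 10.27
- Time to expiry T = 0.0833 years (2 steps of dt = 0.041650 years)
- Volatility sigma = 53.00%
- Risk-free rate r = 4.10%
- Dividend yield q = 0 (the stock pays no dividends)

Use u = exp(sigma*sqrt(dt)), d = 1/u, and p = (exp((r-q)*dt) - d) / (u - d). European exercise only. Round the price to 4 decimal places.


dt = T/N = 0.041650
u = exp(sigma*sqrt(dt)) = 1.114231; d = 1/u = 0.897480
p = (exp((r-q)*dt) - d) / (u - d) = 0.480870
Discount per step: exp(-r*dt) = 0.998294
Stock lattice S(k, i) with i counting down-moves:
  k=0: S(0,0) = 10.8000
  k=1: S(1,0) = 12.0337; S(1,1) = 9.6928
  k=2: S(2,0) = 13.4083; S(2,1) = 10.8000; S(2,2) = 8.6991
Terminal payoffs V(N, i) = max(K - S_T, 0):
  V(2,0) = 0.000000; V(2,1) = 0.000000; V(2,2) = 1.570915
Backward induction: V(k, i) = exp(-r*dt) * [p * V(k+1, i) + (1-p) * V(k+1, i+1)].
  V(1,0) = exp(-r*dt) * [p*0.000000 + (1-p)*0.000000] = 0.000000
  V(1,1) = exp(-r*dt) * [p*0.000000 + (1-p)*1.570915] = 0.814117
  V(0,0) = exp(-r*dt) * [p*0.000000 + (1-p)*0.814117] = 0.421911

Answer: Price = V(0,0) = 0.4219


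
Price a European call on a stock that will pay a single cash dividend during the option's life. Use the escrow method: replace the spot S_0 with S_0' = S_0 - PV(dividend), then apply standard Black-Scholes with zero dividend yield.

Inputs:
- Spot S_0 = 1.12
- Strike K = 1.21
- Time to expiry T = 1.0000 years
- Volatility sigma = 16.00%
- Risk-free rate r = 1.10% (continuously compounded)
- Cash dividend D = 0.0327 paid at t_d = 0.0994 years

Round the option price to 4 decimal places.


Answer: Price = 0.0308

Derivation:
PV(D) = D * exp(-r * t_d) = 0.0327 * 0.99890720 = 0.03266427
S_0' = S_0 - PV(D) = 1.1200 - 0.03266427 = 1.08733573
d1 = (ln(S_0'/K) + (r + sigma^2/2)*T) / (sigma*sqrt(T)) = -0.51931210
d2 = d1 - sigma*sqrt(T) = -0.67931210
exp(-rT) = 0.98906028
N(d1) = 0.30177156; N(d2) = 0.24847007
C = S_0' * N(d1) - K * exp(-rT) * N(d2) = 1.08733573 * 0.30177156 - 1.2100 * 0.98906028 * 0.24847007 = 0.0308


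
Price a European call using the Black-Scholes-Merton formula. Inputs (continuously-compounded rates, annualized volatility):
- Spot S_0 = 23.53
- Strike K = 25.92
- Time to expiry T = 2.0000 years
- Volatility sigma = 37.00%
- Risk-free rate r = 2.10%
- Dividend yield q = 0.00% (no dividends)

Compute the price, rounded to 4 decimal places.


d1 = (ln(S/K) + (r - q + 0.5*sigma^2) * T) / (sigma * sqrt(T)) = 0.15701847
d2 = d1 - sigma * sqrt(T) = -0.36624055
exp(-rT) = 0.95886978; exp(-qT) = 1.00000000
C = S_0 * exp(-qT) * N(d1) - K * exp(-rT) * N(d2)
N(d1) = 0.56238485; N(d2) = 0.35709279
C = 23.5300 * 1.00000000 * 0.56238485 - 25.9200 * 0.95886978 * 0.35709279 = 4.3578

Answer: Price = 4.3578


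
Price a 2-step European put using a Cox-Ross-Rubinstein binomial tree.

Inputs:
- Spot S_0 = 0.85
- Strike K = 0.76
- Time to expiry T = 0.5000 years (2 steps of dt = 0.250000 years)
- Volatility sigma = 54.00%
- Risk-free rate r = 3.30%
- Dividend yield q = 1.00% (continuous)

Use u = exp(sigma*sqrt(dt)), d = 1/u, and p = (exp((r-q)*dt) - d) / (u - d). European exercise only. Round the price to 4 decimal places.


dt = T/N = 0.250000
u = exp(sigma*sqrt(dt)) = 1.309964; d = 1/u = 0.763379
p = (exp((r-q)*dt) - d) / (u - d) = 0.443457
Discount per step: exp(-r*dt) = 0.991784
Stock lattice S(k, i) with i counting down-moves:
  k=0: S(0,0) = 0.8500
  k=1: S(1,0) = 1.1135; S(1,1) = 0.6489
  k=2: S(2,0) = 1.4586; S(2,1) = 0.8500; S(2,2) = 0.4953
Terminal payoffs V(N, i) = max(K - S_T, 0):
  V(2,0) = 0.000000; V(2,1) = 0.000000; V(2,2) = 0.264664
Backward induction: V(k, i) = exp(-r*dt) * [p * V(k+1, i) + (1-p) * V(k+1, i+1)].
  V(1,0) = exp(-r*dt) * [p*0.000000 + (1-p)*0.000000] = 0.000000
  V(1,1) = exp(-r*dt) * [p*0.000000 + (1-p)*0.264664] = 0.146087
  V(0,0) = exp(-r*dt) * [p*0.000000 + (1-p)*0.146087] = 0.080635

Answer: Price = V(0,0) = 0.0806


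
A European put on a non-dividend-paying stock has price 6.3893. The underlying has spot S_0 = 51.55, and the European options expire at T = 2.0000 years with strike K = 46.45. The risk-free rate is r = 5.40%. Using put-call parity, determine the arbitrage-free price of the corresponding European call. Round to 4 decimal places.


Put-call parity: C - P = S_0 * exp(-qT) - K * exp(-rT).
S_0 * exp(-qT) = 51.5500 * 1.00000000 = 51.55000000
K * exp(-rT) = 46.4500 * 0.89762760 = 41.69480185
C = P + S*exp(-qT) - K*exp(-rT)
C = 6.3893 + 51.55000000 - 41.69480185 = 16.2445

Answer: Call price = 16.2445


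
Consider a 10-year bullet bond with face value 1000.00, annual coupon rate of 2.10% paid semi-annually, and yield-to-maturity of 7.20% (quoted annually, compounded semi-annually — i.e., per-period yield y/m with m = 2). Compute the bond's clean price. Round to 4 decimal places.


Answer: Price = 640.8412

Derivation:
Coupon per period c = face * coupon_rate / m = 10.500000
Periods per year m = 2; per-period yield y/m = 0.036000
Number of cashflows N = 20
Cashflows (t years, CF_t, discount factor 1/(1+y/m)^(m*t), PV):
  t = 0.5000: CF_t = 10.500000, DF = 0.965251, PV = 10.135135
  t = 1.0000: CF_t = 10.500000, DF = 0.931709, PV = 9.782949
  t = 1.5000: CF_t = 10.500000, DF = 0.899333, PV = 9.443001
  t = 2.0000: CF_t = 10.500000, DF = 0.868082, PV = 9.114866
  t = 2.5000: CF_t = 10.500000, DF = 0.837917, PV = 8.798133
  t = 3.0000: CF_t = 10.500000, DF = 0.808801, PV = 8.492406
  t = 3.5000: CF_t = 10.500000, DF = 0.780696, PV = 8.197303
  t = 4.0000: CF_t = 10.500000, DF = 0.753567, PV = 7.912455
  t = 4.5000: CF_t = 10.500000, DF = 0.727381, PV = 7.637505
  t = 5.0000: CF_t = 10.500000, DF = 0.702106, PV = 7.372109
  t = 5.5000: CF_t = 10.500000, DF = 0.677708, PV = 7.115935
  t = 6.0000: CF_t = 10.500000, DF = 0.654158, PV = 6.868663
  t = 6.5000: CF_t = 10.500000, DF = 0.631427, PV = 6.629984
  t = 7.0000: CF_t = 10.500000, DF = 0.609486, PV = 6.399598
  t = 7.5000: CF_t = 10.500000, DF = 0.588307, PV = 6.177219
  t = 8.0000: CF_t = 10.500000, DF = 0.567863, PV = 5.962566
  t = 8.5000: CF_t = 10.500000, DF = 0.548131, PV = 5.755373
  t = 9.0000: CF_t = 10.500000, DF = 0.529084, PV = 5.555379
  t = 9.5000: CF_t = 10.500000, DF = 0.510699, PV = 5.362335
  t = 10.0000: CF_t = 1010.500000, DF = 0.492952, PV = 498.128293
Price P = sum_t PV_t = 640.841208


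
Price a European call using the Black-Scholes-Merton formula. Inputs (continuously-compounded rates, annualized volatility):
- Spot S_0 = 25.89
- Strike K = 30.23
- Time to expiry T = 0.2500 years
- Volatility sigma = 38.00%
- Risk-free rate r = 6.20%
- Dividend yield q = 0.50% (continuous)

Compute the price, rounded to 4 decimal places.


d1 = (ln(S/K) + (r - q + 0.5*sigma^2) * T) / (sigma * sqrt(T)) = -0.64567376
d2 = d1 - sigma * sqrt(T) = -0.83567376
exp(-rT) = 0.98461951; exp(-qT) = 0.99875078
C = S_0 * exp(-qT) * N(d1) - K * exp(-rT) * N(d2)
N(d1) = 0.25924533; N(d2) = 0.20166923
C = 25.8900 * 0.99875078 * 0.25924533 - 30.2300 * 0.98461951 * 0.20166923 = 0.7008

Answer: Price = 0.7008


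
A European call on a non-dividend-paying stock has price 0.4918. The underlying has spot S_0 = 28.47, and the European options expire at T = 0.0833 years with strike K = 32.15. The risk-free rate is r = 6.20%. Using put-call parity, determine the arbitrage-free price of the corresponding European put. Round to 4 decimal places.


Answer: Put price = 4.0062

Derivation:
Put-call parity: C - P = S_0 * exp(-qT) - K * exp(-rT).
S_0 * exp(-qT) = 28.4700 * 1.00000000 = 28.47000000
K * exp(-rT) = 32.1500 * 0.99484871 = 31.98438614
P = C - S*exp(-qT) + K*exp(-rT)
P = 0.4918 - 28.47000000 + 31.98438614 = 4.0062


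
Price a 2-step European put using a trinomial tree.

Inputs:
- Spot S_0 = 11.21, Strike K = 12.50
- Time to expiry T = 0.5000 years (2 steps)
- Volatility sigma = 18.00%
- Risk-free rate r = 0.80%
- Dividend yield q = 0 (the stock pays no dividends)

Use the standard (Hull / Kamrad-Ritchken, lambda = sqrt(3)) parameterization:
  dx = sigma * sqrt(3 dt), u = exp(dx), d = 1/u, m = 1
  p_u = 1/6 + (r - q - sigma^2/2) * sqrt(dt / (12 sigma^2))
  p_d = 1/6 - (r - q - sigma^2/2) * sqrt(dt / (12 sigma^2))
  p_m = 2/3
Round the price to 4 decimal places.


dt = T/N = 0.250000; dx = sigma*sqrt(3*dt) = 0.155885
u = exp(dx) = 1.168691; d = 1/u = 0.855658
p_u = 0.160091, p_m = 0.666667, p_d = 0.173242
Discount per step: exp(-r*dt) = 0.998002
Stock lattice S(k, j) with j the centered position index:
  k=0: S(0,+0) = 11.2100
  k=1: S(1,-1) = 9.5919; S(1,+0) = 11.2100; S(1,+1) = 13.1010
  k=2: S(2,-2) = 8.2074; S(2,-1) = 9.5919; S(2,+0) = 11.2100; S(2,+1) = 13.1010; S(2,+2) = 15.3111
Terminal payoffs V(N, j) = max(K - S_T, 0):
  V(2,-2) = 4.292593; V(2,-1) = 2.908074; V(2,+0) = 1.290000; V(2,+1) = 0.000000; V(2,+2) = 0.000000
Backward induction: V(k, j) = exp(-r*dt) * [p_u * V(k+1, j+1) + p_m * V(k+1, j) + p_d * V(k+1, j-1)]
  V(1,-1) = exp(-r*dt) * [p_u*1.290000 + p_m*2.908074 + p_d*4.292593] = 2.883120
  V(1,+0) = exp(-r*dt) * [p_u*0.000000 + p_m*1.290000 + p_d*2.908074] = 1.361076
  V(1,+1) = exp(-r*dt) * [p_u*0.000000 + p_m*0.000000 + p_d*1.290000] = 0.223036
  V(0,+0) = exp(-r*dt) * [p_u*0.223036 + p_m*1.361076 + p_d*2.883120] = 1.439685

Answer: Price = V(0,0) = 1.4397


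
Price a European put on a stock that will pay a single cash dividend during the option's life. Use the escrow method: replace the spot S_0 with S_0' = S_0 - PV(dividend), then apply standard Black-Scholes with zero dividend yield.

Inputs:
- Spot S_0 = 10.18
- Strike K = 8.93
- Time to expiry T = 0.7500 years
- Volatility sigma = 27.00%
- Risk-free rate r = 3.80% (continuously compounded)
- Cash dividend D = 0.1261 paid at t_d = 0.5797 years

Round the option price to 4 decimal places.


Answer: Price = 0.3495

Derivation:
PV(D) = D * exp(-r * t_d) = 0.1261 * 0.97821226 = 0.12335257
S_0' = S_0 - PV(D) = 10.1800 - 0.12335257 = 10.05664743
d1 = (ln(S_0'/K) + (r + sigma^2/2)*T) / (sigma*sqrt(T)) = 0.74694138
d2 = d1 - sigma*sqrt(T) = 0.51311452
exp(-rT) = 0.97190229
N(-d1) = 0.22754947; N(-d2) = 0.30393561
P = K * exp(-rT) * N(-d2) - S_0' * N(-d1) = 8.9300 * 0.97190229 * 0.30393561 - 10.05664743 * 0.22754947 = 0.3495


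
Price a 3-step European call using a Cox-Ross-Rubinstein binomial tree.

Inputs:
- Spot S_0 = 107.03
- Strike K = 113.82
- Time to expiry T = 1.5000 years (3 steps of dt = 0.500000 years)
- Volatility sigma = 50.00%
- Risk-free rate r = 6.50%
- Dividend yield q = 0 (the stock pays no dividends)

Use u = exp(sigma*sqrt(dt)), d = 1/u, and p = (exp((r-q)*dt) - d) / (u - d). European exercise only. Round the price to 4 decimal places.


dt = T/N = 0.500000
u = exp(sigma*sqrt(dt)) = 1.424119; d = 1/u = 0.702189
p = (exp((r-q)*dt) - d) / (u - d) = 0.458279
Discount per step: exp(-r*dt) = 0.968022
Stock lattice S(k, i) with i counting down-moves:
  k=0: S(0,0) = 107.0300
  k=1: S(1,0) = 152.4235; S(1,1) = 75.1552
  k=2: S(2,0) = 217.0691; S(2,1) = 107.0300; S(2,2) = 52.7731
  k=3: S(3,0) = 309.1323; S(3,1) = 152.4235; S(3,2) = 75.1552; S(3,3) = 37.0567
Terminal payoffs V(N, i) = max(S_T - K, 0):
  V(3,0) = 195.312300; V(3,1) = 38.603459; V(3,2) = 0.000000; V(3,3) = 0.000000
Backward induction: V(k, i) = exp(-r*dt) * [p * V(k+1, i) + (1-p) * V(k+1, i+1)].
  V(2,0) = exp(-r*dt) * [p*195.312300 + (1-p)*38.603459] = 106.888831
  V(2,1) = exp(-r*dt) * [p*38.603459 + (1-p)*0.000000] = 17.125424
  V(2,2) = exp(-r*dt) * [p*0.000000 + (1-p)*0.000000] = 0.000000
  V(1,0) = exp(-r*dt) * [p*106.888831 + (1-p)*17.125424] = 56.399004
  V(1,1) = exp(-r*dt) * [p*17.125424 + (1-p)*0.000000] = 7.597251
  V(0,0) = exp(-r*dt) * [p*56.399004 + (1-p)*7.597251] = 29.003943

Answer: Price = V(0,0) = 29.0039


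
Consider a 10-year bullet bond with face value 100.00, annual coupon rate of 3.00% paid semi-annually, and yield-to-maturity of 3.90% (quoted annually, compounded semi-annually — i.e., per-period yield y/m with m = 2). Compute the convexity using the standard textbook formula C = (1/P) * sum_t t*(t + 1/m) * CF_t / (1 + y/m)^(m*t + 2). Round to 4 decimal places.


Coupon per period c = face * coupon_rate / m = 1.500000
Periods per year m = 2; per-period yield y/m = 0.019500
Number of cashflows N = 20
Cashflows (t years, CF_t, discount factor 1/(1+y/m)^(m*t), PV):
  t = 0.5000: CF_t = 1.500000, DF = 0.980873, PV = 1.471309
  t = 1.0000: CF_t = 1.500000, DF = 0.962112, PV = 1.443168
  t = 1.5000: CF_t = 1.500000, DF = 0.943709, PV = 1.415564
  t = 2.0000: CF_t = 1.500000, DF = 0.925659, PV = 1.388489
  t = 2.5000: CF_t = 1.500000, DF = 0.907954, PV = 1.361931
  t = 3.0000: CF_t = 1.500000, DF = 0.890588, PV = 1.335881
  t = 3.5000: CF_t = 1.500000, DF = 0.873553, PV = 1.310330
  t = 4.0000: CF_t = 1.500000, DF = 0.856845, PV = 1.285267
  t = 4.5000: CF_t = 1.500000, DF = 0.840456, PV = 1.260684
  t = 5.0000: CF_t = 1.500000, DF = 0.824380, PV = 1.236571
  t = 5.5000: CF_t = 1.500000, DF = 0.808613, PV = 1.212919
  t = 6.0000: CF_t = 1.500000, DF = 0.793146, PV = 1.189719
  t = 6.5000: CF_t = 1.500000, DF = 0.777976, PV = 1.166963
  t = 7.0000: CF_t = 1.500000, DF = 0.763095, PV = 1.144643
  t = 7.5000: CF_t = 1.500000, DF = 0.748500, PV = 1.122749
  t = 8.0000: CF_t = 1.500000, DF = 0.734183, PV = 1.101274
  t = 8.5000: CF_t = 1.500000, DF = 0.720140, PV = 1.080210
  t = 9.0000: CF_t = 1.500000, DF = 0.706366, PV = 1.059549
  t = 9.5000: CF_t = 1.500000, DF = 0.692855, PV = 1.039283
  t = 10.0000: CF_t = 101.500000, DF = 0.679603, PV = 68.979722
Price P = sum_t PV_t = 92.606227
Convexity numerator sum_t t*(t + 1/m) * CF_t / (1+y/m)^(m*t + 2):
  t = 0.5000: term = 0.707782
  t = 1.0000: term = 2.082733
  t = 1.5000: term = 4.085793
  t = 2.0000: term = 6.679407
  t = 2.5000: term = 9.827474
  t = 3.0000: term = 13.495305
  t = 3.5000: term = 17.649574
  t = 4.0000: term = 22.258273
  t = 4.5000: term = 27.290673
  t = 5.0000: term = 32.717280
  t = 5.5000: term = 38.509795
  t = 6.0000: term = 44.641075
  t = 6.5000: term = 51.085095
  t = 7.0000: term = 57.816910
  t = 7.5000: term = 64.812623
  t = 8.0000: term = 72.049344
  t = 8.5000: term = 79.505161
  t = 9.0000: term = 87.159107
  t = 9.5000: term = 94.991125
  t = 10.0000: term = 6968.451453
Convexity = (1/P) * sum = 7695.815983 / 92.606227 = 83.102576

Answer: Convexity = 83.1026


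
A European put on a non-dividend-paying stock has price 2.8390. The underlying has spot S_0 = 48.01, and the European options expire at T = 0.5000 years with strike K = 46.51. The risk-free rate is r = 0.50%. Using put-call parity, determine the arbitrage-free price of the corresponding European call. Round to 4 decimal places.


Put-call parity: C - P = S_0 * exp(-qT) - K * exp(-rT).
S_0 * exp(-qT) = 48.0100 * 1.00000000 = 48.01000000
K * exp(-rT) = 46.5100 * 0.99750312 = 46.39387022
C = P + S*exp(-qT) - K*exp(-rT)
C = 2.8390 + 48.01000000 - 46.39387022 = 4.4551

Answer: Call price = 4.4551


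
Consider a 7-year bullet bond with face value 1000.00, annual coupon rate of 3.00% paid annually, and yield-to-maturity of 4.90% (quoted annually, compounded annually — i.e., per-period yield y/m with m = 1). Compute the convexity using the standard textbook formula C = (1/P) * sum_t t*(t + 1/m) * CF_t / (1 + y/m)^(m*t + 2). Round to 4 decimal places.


Answer: Convexity = 44.8923

Derivation:
Coupon per period c = face * coupon_rate / m = 30.000000
Periods per year m = 1; per-period yield y/m = 0.049000
Number of cashflows N = 7
Cashflows (t years, CF_t, discount factor 1/(1+y/m)^(m*t), PV):
  t = 1.0000: CF_t = 30.000000, DF = 0.953289, PV = 28.598665
  t = 2.0000: CF_t = 30.000000, DF = 0.908760, PV = 27.262789
  t = 3.0000: CF_t = 30.000000, DF = 0.866310, PV = 25.989312
  t = 4.0000: CF_t = 30.000000, DF = 0.825844, PV = 24.775322
  t = 5.0000: CF_t = 30.000000, DF = 0.787268, PV = 23.618038
  t = 6.0000: CF_t = 30.000000, DF = 0.750494, PV = 22.514812
  t = 7.0000: CF_t = 1030.000000, DF = 0.715437, PV = 736.900426
Price P = sum_t PV_t = 889.659364
Convexity numerator sum_t t*(t + 1/m) * CF_t / (1+y/m)^(m*t + 2):
  t = 1.0000: term = 51.978625
  t = 2.0000: term = 148.651930
  t = 3.0000: term = 283.416454
  t = 4.0000: term = 450.296241
  t = 5.0000: term = 643.893576
  t = 6.0000: term = 859.343190
  t = 7.0000: term = 37501.259844
Convexity = (1/P) * sum = 39938.839859 / 889.659364 = 44.892283


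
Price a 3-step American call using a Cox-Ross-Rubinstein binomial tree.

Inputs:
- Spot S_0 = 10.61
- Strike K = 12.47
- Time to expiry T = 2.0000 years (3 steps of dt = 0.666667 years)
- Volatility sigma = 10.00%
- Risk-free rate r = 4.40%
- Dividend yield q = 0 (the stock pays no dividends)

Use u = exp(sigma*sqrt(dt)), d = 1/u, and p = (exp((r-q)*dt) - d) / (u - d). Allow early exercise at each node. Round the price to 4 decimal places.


dt = T/N = 0.666667
u = exp(sigma*sqrt(dt)) = 1.085076; d = 1/u = 0.921595
p = (exp((r-q)*dt) - d) / (u - d) = 0.661686
Discount per step: exp(-r*dt) = 0.971093
Stock lattice S(k, i) with i counting down-moves:
  k=0: S(0,0) = 10.6100
  k=1: S(1,0) = 11.5127; S(1,1) = 9.7781
  k=2: S(2,0) = 12.4921; S(2,1) = 10.6100; S(2,2) = 9.0115
  k=3: S(3,0) = 13.5549; S(3,1) = 11.5127; S(3,2) = 9.7781; S(3,3) = 8.3049
Terminal payoffs V(N, i) = max(S_T - K, 0):
  V(3,0) = 1.084870; V(3,1) = 0.000000; V(3,2) = 0.000000; V(3,3) = 0.000000
Backward induction: V(k, i) = exp(-r*dt) * [p * V(k+1, i) + (1-p) * V(k+1, i+1)]; then take max(V_cont, immediate exercise) for American.
  V(2,0) = exp(-r*dt) * [p*1.084870 + (1-p)*0.000000] = 0.697093; exercise = 0.022098; V(2,0) = max -> 0.697093
  V(2,1) = exp(-r*dt) * [p*0.000000 + (1-p)*0.000000] = 0.000000; exercise = 0.000000; V(2,1) = max -> 0.000000
  V(2,2) = exp(-r*dt) * [p*0.000000 + (1-p)*0.000000] = 0.000000; exercise = 0.000000; V(2,2) = max -> 0.000000
  V(1,0) = exp(-r*dt) * [p*0.697093 + (1-p)*0.000000] = 0.447923; exercise = 0.000000; V(1,0) = max -> 0.447923
  V(1,1) = exp(-r*dt) * [p*0.000000 + (1-p)*0.000000] = 0.000000; exercise = 0.000000; V(1,1) = max -> 0.000000
  V(0,0) = exp(-r*dt) * [p*0.447923 + (1-p)*0.000000] = 0.287817; exercise = 0.000000; V(0,0) = max -> 0.287817

Answer: Price = V(0,0) = 0.2878


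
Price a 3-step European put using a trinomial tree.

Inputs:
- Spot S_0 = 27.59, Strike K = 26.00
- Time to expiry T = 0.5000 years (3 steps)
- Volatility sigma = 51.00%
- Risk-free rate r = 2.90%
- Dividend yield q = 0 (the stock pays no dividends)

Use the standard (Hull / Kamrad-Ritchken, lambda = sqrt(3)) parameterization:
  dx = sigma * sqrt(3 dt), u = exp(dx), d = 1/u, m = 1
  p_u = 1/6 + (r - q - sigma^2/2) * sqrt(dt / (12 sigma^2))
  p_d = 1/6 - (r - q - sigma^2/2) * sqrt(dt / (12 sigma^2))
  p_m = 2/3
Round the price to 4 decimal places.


dt = T/N = 0.166667; dx = sigma*sqrt(3*dt) = 0.360624
u = exp(dx) = 1.434225; d = 1/u = 0.697241
p_u = 0.143316, p_m = 0.666667, p_d = 0.190017
Discount per step: exp(-r*dt) = 0.995178
Stock lattice S(k, j) with j the centered position index:
  k=0: S(0,+0) = 27.5900
  k=1: S(1,-1) = 19.2369; S(1,+0) = 27.5900; S(1,+1) = 39.5703
  k=2: S(2,-2) = 13.4127; S(2,-1) = 19.2369; S(2,+0) = 27.5900; S(2,+1) = 39.5703; S(2,+2) = 56.7526
  k=3: S(3,-3) = 9.3519; S(3,-2) = 13.4127; S(3,-1) = 19.2369; S(3,+0) = 27.5900; S(3,+1) = 39.5703; S(3,+2) = 56.7526; S(3,+3) = 81.3961
Terminal payoffs V(N, j) = max(K - S_T, 0):
  V(3,-3) = 16.648095; V(3,-2) = 12.587267; V(3,-1) = 6.763127; V(3,+0) = 0.000000; V(3,+1) = 0.000000; V(3,+2) = 0.000000; V(3,+3) = 0.000000
Backward induction: V(k, j) = exp(-r*dt) * [p_u * V(k+1, j+1) + p_m * V(k+1, j) + p_d * V(k+1, j-1)]
  V(2,-2) = exp(-r*dt) * [p_u*6.763127 + p_m*12.587267 + p_d*16.648095] = 12.463815
  V(2,-1) = exp(-r*dt) * [p_u*0.000000 + p_m*6.763127 + p_d*12.587267] = 6.867278
  V(2,+0) = exp(-r*dt) * [p_u*0.000000 + p_m*0.000000 + p_d*6.763127] = 1.278915
  V(2,+1) = exp(-r*dt) * [p_u*0.000000 + p_m*0.000000 + p_d*0.000000] = 0.000000
  V(2,+2) = exp(-r*dt) * [p_u*0.000000 + p_m*0.000000 + p_d*0.000000] = 0.000000
  V(1,-1) = exp(-r*dt) * [p_u*1.278915 + p_m*6.867278 + p_d*12.463815] = 7.095438
  V(1,+0) = exp(-r*dt) * [p_u*0.000000 + p_m*1.278915 + p_d*6.867278] = 2.147109
  V(1,+1) = exp(-r*dt) * [p_u*0.000000 + p_m*0.000000 + p_d*1.278915] = 0.241844
  V(0,+0) = exp(-r*dt) * [p_u*0.241844 + p_m*2.147109 + p_d*7.095438] = 2.800753

Answer: Price = V(0,0) = 2.8008


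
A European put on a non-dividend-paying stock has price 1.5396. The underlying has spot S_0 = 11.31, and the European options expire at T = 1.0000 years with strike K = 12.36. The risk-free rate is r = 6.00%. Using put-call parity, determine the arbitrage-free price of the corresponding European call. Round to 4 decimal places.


Put-call parity: C - P = S_0 * exp(-qT) - K * exp(-rT).
S_0 * exp(-qT) = 11.3100 * 1.00000000 = 11.31000000
K * exp(-rT) = 12.3600 * 0.94176453 = 11.64020964
C = P + S*exp(-qT) - K*exp(-rT)
C = 1.5396 + 11.31000000 - 11.64020964 = 1.2094

Answer: Call price = 1.2094


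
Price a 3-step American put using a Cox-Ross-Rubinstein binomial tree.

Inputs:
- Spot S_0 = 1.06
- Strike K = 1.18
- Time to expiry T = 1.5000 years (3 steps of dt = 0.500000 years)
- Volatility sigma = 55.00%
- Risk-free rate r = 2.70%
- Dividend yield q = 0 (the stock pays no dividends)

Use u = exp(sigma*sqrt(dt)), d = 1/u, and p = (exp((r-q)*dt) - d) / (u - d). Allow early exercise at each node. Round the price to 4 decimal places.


dt = T/N = 0.500000
u = exp(sigma*sqrt(dt)) = 1.475370; d = 1/u = 0.677796
p = (exp((r-q)*dt) - d) / (u - d) = 0.421021
Discount per step: exp(-r*dt) = 0.986591
Stock lattice S(k, i) with i counting down-moves:
  k=0: S(0,0) = 1.0600
  k=1: S(1,0) = 1.5639; S(1,1) = 0.7185
  k=2: S(2,0) = 2.3073; S(2,1) = 1.0600; S(2,2) = 0.4870
  k=3: S(3,0) = 3.4041; S(3,1) = 1.5639; S(3,2) = 0.7185; S(3,3) = 0.3301
Terminal payoffs V(N, i) = max(K - S_T, 0):
  V(3,0) = 0.000000; V(3,1) = 0.000000; V(3,2) = 0.461536; V(3,3) = 0.849932
Backward induction: V(k, i) = exp(-r*dt) * [p * V(k+1, i) + (1-p) * V(k+1, i+1)]; then take max(V_cont, immediate exercise) for American.
  V(2,0) = exp(-r*dt) * [p*0.000000 + (1-p)*0.000000] = 0.000000; exercise = 0.000000; V(2,0) = max -> 0.000000
  V(2,1) = exp(-r*dt) * [p*0.000000 + (1-p)*0.461536] = 0.263636; exercise = 0.120000; V(2,1) = max -> 0.263636
  V(2,2) = exp(-r*dt) * [p*0.461536 + (1-p)*0.849932] = 0.677205; exercise = 0.693028; V(2,2) = max -> 0.693028
  V(1,0) = exp(-r*dt) * [p*0.000000 + (1-p)*0.263636] = 0.150593; exercise = 0.000000; V(1,0) = max -> 0.150593
  V(1,1) = exp(-r*dt) * [p*0.263636 + (1-p)*0.693028] = 0.505376; exercise = 0.461536; V(1,1) = max -> 0.505376
  V(0,0) = exp(-r*dt) * [p*0.150593 + (1-p)*0.505376] = 0.351231; exercise = 0.120000; V(0,0) = max -> 0.351231

Answer: Price = V(0,0) = 0.3512


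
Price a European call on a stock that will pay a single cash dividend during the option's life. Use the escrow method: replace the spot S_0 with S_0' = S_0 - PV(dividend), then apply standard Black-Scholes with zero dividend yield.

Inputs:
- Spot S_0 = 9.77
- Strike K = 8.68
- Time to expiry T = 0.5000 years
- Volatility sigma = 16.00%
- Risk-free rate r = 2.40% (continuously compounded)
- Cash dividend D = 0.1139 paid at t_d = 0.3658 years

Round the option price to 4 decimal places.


PV(D) = D * exp(-r * t_d) = 0.1139 * 0.99125922 = 0.11290443
S_0' = S_0 - PV(D) = 9.7700 - 0.11290443 = 9.65709557
d1 = (ln(S_0'/K) + (r + sigma^2/2)*T) / (sigma*sqrt(T)) = 1.10548552
d2 = d1 - sigma*sqrt(T) = 0.99234843
exp(-rT) = 0.98807171
N(d1) = 0.86552537; N(d2) = 0.83948621
C = S_0' * N(d1) - K * exp(-rT) * N(d2) = 9.65709557 * 0.86552537 - 8.6800 * 0.98807171 * 0.83948621 = 1.1586

Answer: Price = 1.1586


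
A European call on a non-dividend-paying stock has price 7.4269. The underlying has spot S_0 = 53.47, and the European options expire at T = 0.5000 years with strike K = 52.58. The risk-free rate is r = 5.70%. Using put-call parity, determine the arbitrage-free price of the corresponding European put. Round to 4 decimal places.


Answer: Put price = 5.0595

Derivation:
Put-call parity: C - P = S_0 * exp(-qT) - K * exp(-rT).
S_0 * exp(-qT) = 53.4700 * 1.00000000 = 53.47000000
K * exp(-rT) = 52.5800 * 0.97190229 = 51.10262263
P = C - S*exp(-qT) + K*exp(-rT)
P = 7.4269 - 53.47000000 + 51.10262263 = 5.0595


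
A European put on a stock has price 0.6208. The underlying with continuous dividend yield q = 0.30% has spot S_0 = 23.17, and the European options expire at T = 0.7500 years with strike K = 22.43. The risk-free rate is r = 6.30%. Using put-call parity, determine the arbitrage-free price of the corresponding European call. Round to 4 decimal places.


Put-call parity: C - P = S_0 * exp(-qT) - K * exp(-rT).
S_0 * exp(-qT) = 23.1700 * 0.99775253 = 23.11792611
K * exp(-rT) = 22.4300 * 0.95384891 = 21.39483095
C = P + S*exp(-qT) - K*exp(-rT)
C = 0.6208 + 23.11792611 - 21.39483095 = 2.3439

Answer: Call price = 2.3439


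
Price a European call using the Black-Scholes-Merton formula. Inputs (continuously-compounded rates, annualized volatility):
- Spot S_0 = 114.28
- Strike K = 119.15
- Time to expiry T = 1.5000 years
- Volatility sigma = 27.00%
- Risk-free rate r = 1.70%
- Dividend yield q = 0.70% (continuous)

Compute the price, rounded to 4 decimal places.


Answer: Price = 13.5690

Derivation:
d1 = (ln(S/K) + (r - q + 0.5*sigma^2) * T) / (sigma * sqrt(T)) = 0.08450248
d2 = d1 - sigma * sqrt(T) = -0.24617864
exp(-rT) = 0.97482238; exp(-qT) = 0.98955493
C = S_0 * exp(-qT) * N(d1) - K * exp(-rT) * N(d2)
N(d1) = 0.53367153; N(d2) = 0.40277198
C = 114.2800 * 0.98955493 * 0.53367153 - 119.1500 * 0.97482238 * 0.40277198 = 13.5690


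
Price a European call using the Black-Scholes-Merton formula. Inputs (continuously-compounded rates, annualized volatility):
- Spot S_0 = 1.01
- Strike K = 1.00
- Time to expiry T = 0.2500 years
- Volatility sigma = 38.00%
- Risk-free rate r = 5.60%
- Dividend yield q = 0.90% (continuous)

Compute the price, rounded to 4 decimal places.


d1 = (ln(S/K) + (r - q + 0.5*sigma^2) * T) / (sigma * sqrt(T)) = 0.20921227
d2 = d1 - sigma * sqrt(T) = 0.01921227
exp(-rT) = 0.98609754; exp(-qT) = 0.99775253
C = S_0 * exp(-qT) * N(d1) - K * exp(-rT) * N(d2)
N(d1) = 0.58285873; N(d2) = 0.50766411
C = 1.0100 * 0.99775253 * 0.58285873 - 1.0000 * 0.98609754 * 0.50766411 = 0.0868

Answer: Price = 0.0868


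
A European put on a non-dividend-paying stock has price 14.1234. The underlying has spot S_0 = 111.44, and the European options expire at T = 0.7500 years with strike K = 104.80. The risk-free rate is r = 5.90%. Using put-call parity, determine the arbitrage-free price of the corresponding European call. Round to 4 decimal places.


Put-call parity: C - P = S_0 * exp(-qT) - K * exp(-rT).
S_0 * exp(-qT) = 111.4400 * 1.00000000 = 111.44000000
K * exp(-rT) = 104.8000 * 0.95671475 = 100.26370568
C = P + S*exp(-qT) - K*exp(-rT)
C = 14.1234 + 111.44000000 - 100.26370568 = 25.2997

Answer: Call price = 25.2997


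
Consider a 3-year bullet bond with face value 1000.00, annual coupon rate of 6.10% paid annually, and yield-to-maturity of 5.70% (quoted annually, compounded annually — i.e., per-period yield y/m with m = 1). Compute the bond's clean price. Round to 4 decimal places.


Coupon per period c = face * coupon_rate / m = 61.000000
Periods per year m = 1; per-period yield y/m = 0.057000
Number of cashflows N = 3
Cashflows (t years, CF_t, discount factor 1/(1+y/m)^(m*t), PV):
  t = 1.0000: CF_t = 61.000000, DF = 0.946074, PV = 57.710501
  t = 2.0000: CF_t = 61.000000, DF = 0.895056, PV = 54.598393
  t = 3.0000: CF_t = 1061.000000, DF = 0.846789, PV = 898.442778
Price P = sum_t PV_t = 1010.751672

Answer: Price = 1010.7517


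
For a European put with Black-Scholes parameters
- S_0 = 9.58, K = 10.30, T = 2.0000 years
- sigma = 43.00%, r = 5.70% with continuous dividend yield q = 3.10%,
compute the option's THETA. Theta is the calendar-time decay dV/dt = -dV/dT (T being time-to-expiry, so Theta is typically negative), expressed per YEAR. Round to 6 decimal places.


Answer: Theta = -0.305133

Derivation:
d1 = 0.2704004233; d2 = -0.3377114085
phi(d1) = 0.3846210452; exp(-qT) = 0.9398828868; exp(-rT) = 0.8922579559
Theta = -S*exp(-qT)*phi(d1)*sigma/(2*sqrt(T)) + r*K*exp(-rT)*N(-d2) - q*S*exp(-qT)*N(-d1)
N(-d1) = 0.3934261072; N(-d2) = 0.6322096617; sqrt(T) = 1.4142135624
Term 1 = -9.5800 * 0.9398828868 * 0.3846210452 * 0.4300 / (2 * 1.4142135624) = -0.5264968255
Term 2 = 0.0570 * 10.3000 * 0.8922579559 * 0.6322096617 = 0.3311796464
Term 3 = -0.0310 * 9.5800 * 0.9398828868 * 0.3934261072 = -0.1098156207
Theta = -0.5264968255 + (0.3311796464) + (-0.1098156207) = -0.305133


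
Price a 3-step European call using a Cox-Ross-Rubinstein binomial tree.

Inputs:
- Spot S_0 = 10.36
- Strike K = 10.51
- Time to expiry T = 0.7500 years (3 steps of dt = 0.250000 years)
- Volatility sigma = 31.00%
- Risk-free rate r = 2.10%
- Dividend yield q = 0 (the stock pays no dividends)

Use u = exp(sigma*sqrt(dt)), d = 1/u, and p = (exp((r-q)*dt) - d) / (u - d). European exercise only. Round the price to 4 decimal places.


dt = T/N = 0.250000
u = exp(sigma*sqrt(dt)) = 1.167658; d = 1/u = 0.856415
p = (exp((r-q)*dt) - d) / (u - d) = 0.478240
Discount per step: exp(-r*dt) = 0.994764
Stock lattice S(k, i) with i counting down-moves:
  k=0: S(0,0) = 10.3600
  k=1: S(1,0) = 12.0969; S(1,1) = 8.8725
  k=2: S(2,0) = 14.1251; S(2,1) = 10.3600; S(2,2) = 7.5985
  k=3: S(3,0) = 16.4933; S(3,1) = 12.0969; S(3,2) = 8.8725; S(3,3) = 6.5075
Terminal payoffs V(N, i) = max(S_T - K, 0):
  V(3,0) = 5.983267; V(3,1) = 1.586936; V(3,2) = 0.000000; V(3,3) = 0.000000
Backward induction: V(k, i) = exp(-r*dt) * [p * V(k+1, i) + (1-p) * V(k+1, i+1)].
  V(2,0) = exp(-r*dt) * [p*5.983267 + (1-p)*1.586936] = 3.670117
  V(2,1) = exp(-r*dt) * [p*1.586936 + (1-p)*0.000000] = 0.754962
  V(2,2) = exp(-r*dt) * [p*0.000000 + (1-p)*0.000000] = 0.000000
  V(1,0) = exp(-r*dt) * [p*3.670117 + (1-p)*0.754962] = 2.137851
  V(1,1) = exp(-r*dt) * [p*0.754962 + (1-p)*0.000000] = 0.359162
  V(0,0) = exp(-r*dt) * [p*2.137851 + (1-p)*0.359162] = 1.203467

Answer: Price = V(0,0) = 1.2035


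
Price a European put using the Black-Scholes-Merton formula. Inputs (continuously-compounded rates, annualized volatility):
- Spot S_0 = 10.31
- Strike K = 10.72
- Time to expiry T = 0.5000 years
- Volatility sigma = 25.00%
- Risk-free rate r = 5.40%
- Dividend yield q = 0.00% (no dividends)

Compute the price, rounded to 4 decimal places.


Answer: Price = 0.7944

Derivation:
d1 = (ln(S/K) + (r - q + 0.5*sigma^2) * T) / (sigma * sqrt(T)) = 0.02052387
d2 = d1 - sigma * sqrt(T) = -0.15625282
exp(-rT) = 0.97336124; exp(-qT) = 1.00000000
P = K * exp(-rT) * N(-d2) - S_0 * exp(-qT) * N(-d1)
N(-d1) = 0.49181273; N(-d2) = 0.56208313
P = 10.7200 * 0.97336124 * 0.56208313 - 10.3100 * 1.00000000 * 0.49181273 = 0.7944
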